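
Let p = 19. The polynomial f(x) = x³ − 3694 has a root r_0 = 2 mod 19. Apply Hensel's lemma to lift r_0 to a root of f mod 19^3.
r_2 = 6386 (mod 6859)

Hensel: r_{i+1} = r_i − f(r_i)/f′(r_i) mod 19^{i+2}, where f′(x) = 3x². Iterate:
  r_0 = 2 (mod 19)
  r_1 = 249 (mod 361)
  r_2 = 6386 (mod 6859)
Final: r = 6386 with f(r) ≡ 0 mod 19^3.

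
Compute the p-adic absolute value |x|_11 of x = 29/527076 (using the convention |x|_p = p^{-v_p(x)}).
|29/527076|_11 = 14641

Step 1 — compute v_11(x) by factoring powers of 11 out of the numerator and denominator: v_11(29/527076) = -4. Step 2 — apply |x|_p = p^{-v_p(x)} = 11^{4} = 14641.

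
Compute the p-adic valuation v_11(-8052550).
v_11(-8052550) = 5

v_11(n) is the largest exponent k such that 11^k divides n. Factor out: -8052550 = -11^5 · 50. (Sign doesn't affect v_p.) So v_11(-8052550) = 5.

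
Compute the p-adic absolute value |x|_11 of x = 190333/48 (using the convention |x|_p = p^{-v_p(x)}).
|190333/48|_11 = 1/14641

Step 1 — compute v_11(x) by factoring powers of 11 out of the numerator and denominator: v_11(190333/48) = 4. Step 2 — apply |x|_p = p^{-v_p(x)} = 11^{-4} = 1/14641.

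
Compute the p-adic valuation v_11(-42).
v_11(-42) = 0

v_11(n) is the largest exponent k such that 11^k divides n. Factor out: -42 = -11^0 · 42. (Sign doesn't affect v_p.) So v_11(-42) = 0.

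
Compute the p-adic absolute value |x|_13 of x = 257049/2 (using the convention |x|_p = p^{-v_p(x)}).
|257049/2|_13 = 1/28561

Step 1 — compute v_13(x) by factoring powers of 13 out of the numerator and denominator: v_13(257049/2) = 4. Step 2 — apply |x|_p = p^{-v_p(x)} = 13^{-4} = 1/28561.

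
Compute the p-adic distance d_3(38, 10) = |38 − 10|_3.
d_3(38, 10) = 1

Step 1 — x − y = 38 − 10 = 28. Step 2 — v_3(28) = 0 (factor: 28 = (3^0 · 28); the sign does not affect v_p). Step 3 — |x − y|_3 = 3^{0} = 1.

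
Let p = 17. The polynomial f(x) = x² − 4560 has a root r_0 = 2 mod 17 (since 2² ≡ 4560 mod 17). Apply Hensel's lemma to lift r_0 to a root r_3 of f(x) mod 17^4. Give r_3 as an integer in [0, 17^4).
r_3 = 41601 (mod 83521)

Hensel's recurrence: r_{i+1} = r_i − f(r_i)·(f′(r_i))^{-1} mod 17^{i+2}, with f′(x) = 2x. Iterate:
  r_0 = 2 (mod 17)
  r_1 = 274 (mod 289)
  r_2 = 2297 (mod 4913)
  r_3 = 41601 (mod 83521)
Final: r_3 = 41601, and one checks f(r_3) ≡ 0 mod 17^4.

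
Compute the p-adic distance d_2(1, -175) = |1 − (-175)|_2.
d_2(1, -175) = 1/16

Step 1 — x − y = 1 − (-175) = 176. Step 2 — v_2(176) = 4 (factor: 176 = (2^4 · 11); the sign does not affect v_p). Step 3 — |x − y|_2 = 2^{-4} = 1/16.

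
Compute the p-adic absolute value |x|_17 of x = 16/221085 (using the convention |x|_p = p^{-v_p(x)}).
|16/221085|_17 = 4913

Step 1 — compute v_17(x) by factoring powers of 17 out of the numerator and denominator: v_17(16/221085) = -3. Step 2 — apply |x|_p = p^{-v_p(x)} = 17^{3} = 4913.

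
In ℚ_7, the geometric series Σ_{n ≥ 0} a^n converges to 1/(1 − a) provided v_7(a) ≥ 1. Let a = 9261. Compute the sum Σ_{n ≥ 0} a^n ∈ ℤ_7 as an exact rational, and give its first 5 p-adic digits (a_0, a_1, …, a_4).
Σ a^n = 1/(1 − a) = -1/9260;  first 5 digits = (1, 0, 0, 6, 3)

v_7(a) = 3 ≥ 1, so the series converges in ℤ_7 to 1/(1 − a) = 1/(1 − 9261) = -1/9260. Expand this rational in ℤ_7: compute digits iteratively via d_i = x_i mod 7, x_{i+1} = (x_i − d_i)/7. The first 5 digits are (1, 0, 0, 6, 3).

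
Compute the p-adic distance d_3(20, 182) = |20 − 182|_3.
d_3(20, 182) = 1/81

Step 1 — x − y = 20 − 182 = -162. Step 2 — v_3(-162) = 4 (factor: -162 = −(3^4 · 2); the sign does not affect v_p). Step 3 — |x − y|_3 = 3^{-4} = 1/81.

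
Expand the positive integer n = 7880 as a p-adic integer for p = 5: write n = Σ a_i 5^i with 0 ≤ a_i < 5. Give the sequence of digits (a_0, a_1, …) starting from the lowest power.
(a_0, a_1, …) = (0, 1, 0, 3, 2, 2)

Repeated division by 5 gives the digits low-to-high: 7880 = 1·5^1 + 3·5^3 + 2·5^4 + 2·5^5. Digit sequence: (0, 1, 0, 3, 2, 2).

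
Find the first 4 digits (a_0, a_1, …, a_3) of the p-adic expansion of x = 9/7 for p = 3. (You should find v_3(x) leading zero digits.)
(a_0, …, a_3) = (0, 0, 1, 1)

v_3(9/7) = 2, so a_0 = ... = a_1 = 0. Factor out: x = 3^2 · u with u = 1/7 a unit in ℤ_3. Expand u iteratively via a_{v+i} = u_i mod 3, u_{i+1} = (u_i − a_{v+i})/3:
  u_0 = 1/7;  a_2 = 1;  u_1 = (u_0 − 1)/3 = -2/7
  u_1 = -2/7;  a_3 = 1;  u_2 = (u_1 − 1)/3 = -3/7
Digits: (0, 0, 1, 1).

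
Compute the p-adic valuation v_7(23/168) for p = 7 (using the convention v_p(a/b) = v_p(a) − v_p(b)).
v_7(23/168) = -1

Factor powers of 7 from the numerator and denominator of the reduced fraction: 23 = 7^0 · 23 and 168 = 7^1 · 24. Apply v_p(a/b) = v_p(a) − v_p(b): v_7(23/168) = 0 − 1 = -1.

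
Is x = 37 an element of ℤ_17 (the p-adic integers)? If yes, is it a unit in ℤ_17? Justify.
x ∈ ℤ_17^× (unit); v_17(x) = 0

ℤ_17 = {x ∈ ℚ_17 : v_17(x) ≥ 0} and ℤ_17^× = {x ∈ ℤ_17 : v_17(x) = 0}. Here v_17(37) = v_17(num) − v_17(den) = 0; compare against these criteria.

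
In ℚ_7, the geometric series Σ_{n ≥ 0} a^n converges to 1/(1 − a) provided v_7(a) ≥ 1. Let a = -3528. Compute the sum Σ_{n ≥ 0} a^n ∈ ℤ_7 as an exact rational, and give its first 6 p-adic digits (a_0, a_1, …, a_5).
Σ a^n = 1/(1 − a) = 1/3529;  first 6 digits = (1, 0, 5, 3, 2, 5)

v_7(a) = 2 ≥ 1, so the series converges in ℤ_7 to 1/(1 − a) = 1/(1 − (-3528)) = 1/3529. Expand this rational in ℤ_7: compute digits iteratively via d_i = x_i mod 7, x_{i+1} = (x_i − d_i)/7. The first 6 digits are (1, 0, 5, 3, 2, 5).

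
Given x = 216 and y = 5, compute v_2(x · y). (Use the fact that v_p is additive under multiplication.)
v_2(1080) = 3

v_p(x) = 3 (factor: 216 = 2^3 · 27); v_p(y) = 0 (factor: 5 = 2^0 · 5). Additivity: v_p(xy) = v_p(x) + v_p(y) = 3 + 0 = 3. (Direct check: xy = 1080 = 2^3 · (135).)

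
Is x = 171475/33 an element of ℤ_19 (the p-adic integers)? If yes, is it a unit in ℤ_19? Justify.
x ∈ ℤ_19 but not a unit; v_19(x) = 3 > 0

ℤ_19 = {x ∈ ℚ_19 : v_19(x) ≥ 0} and ℤ_19^× = {x ∈ ℤ_19 : v_19(x) = 0}. Here v_19(171475/33) = v_19(num) − v_19(den) = 3; compare against these criteria.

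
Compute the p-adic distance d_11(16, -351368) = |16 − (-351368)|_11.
d_11(16, -351368) = 1/14641

Step 1 — x − y = 16 − (-351368) = 351384. Step 2 — v_11(351384) = 4 (factor: 351384 = (11^4 · 24); the sign does not affect v_p). Step 3 — |x − y|_11 = 11^{-4} = 1/14641.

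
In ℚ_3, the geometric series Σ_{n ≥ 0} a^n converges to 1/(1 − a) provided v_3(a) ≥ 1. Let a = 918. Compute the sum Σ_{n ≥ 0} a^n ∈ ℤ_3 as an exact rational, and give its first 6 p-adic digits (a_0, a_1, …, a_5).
Σ a^n = 1/(1 − a) = -1/917;  first 6 digits = (1, 0, 0, 1, 2, 0)

v_3(a) = 3 ≥ 1, so the series converges in ℤ_3 to 1/(1 − a) = 1/(1 − 918) = -1/917. Expand this rational in ℤ_3: compute digits iteratively via d_i = x_i mod 3, x_{i+1} = (x_i − d_i)/3. The first 6 digits are (1, 0, 0, 1, 2, 0).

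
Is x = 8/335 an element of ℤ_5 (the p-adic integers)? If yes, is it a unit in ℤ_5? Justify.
x ∉ ℤ_5 (v_5(x) = -1 < 0)

ℤ_5 = {x ∈ ℚ_5 : v_5(x) ≥ 0} and ℤ_5^× = {x ∈ ℤ_5 : v_5(x) = 0}. Here v_5(8/335) = v_5(num) − v_5(den) = -1; compare against these criteria.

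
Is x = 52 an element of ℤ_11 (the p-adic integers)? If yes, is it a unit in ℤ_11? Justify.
x ∈ ℤ_11^× (unit); v_11(x) = 0

ℤ_11 = {x ∈ ℚ_11 : v_11(x) ≥ 0} and ℤ_11^× = {x ∈ ℤ_11 : v_11(x) = 0}. Here v_11(52) = v_11(num) − v_11(den) = 0; compare against these criteria.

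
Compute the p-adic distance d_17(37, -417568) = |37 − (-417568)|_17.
d_17(37, -417568) = 1/83521

Step 1 — x − y = 37 − (-417568) = 417605. Step 2 — v_17(417605) = 4 (factor: 417605 = (17^4 · 5); the sign does not affect v_p). Step 3 — |x − y|_17 = 17^{-4} = 1/83521.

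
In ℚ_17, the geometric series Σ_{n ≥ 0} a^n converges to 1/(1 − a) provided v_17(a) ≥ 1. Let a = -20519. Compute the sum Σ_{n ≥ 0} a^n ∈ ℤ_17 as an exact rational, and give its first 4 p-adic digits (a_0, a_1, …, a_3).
Σ a^n = 1/(1 − a) = 1/20520;  first 4 digits = (1, 0, 14, 12)

v_17(a) = 2 ≥ 1, so the series converges in ℤ_17 to 1/(1 − a) = 1/(1 − (-20519)) = 1/20520. Expand this rational in ℤ_17: compute digits iteratively via d_i = x_i mod 17, x_{i+1} = (x_i − d_i)/17. The first 4 digits are (1, 0, 14, 12).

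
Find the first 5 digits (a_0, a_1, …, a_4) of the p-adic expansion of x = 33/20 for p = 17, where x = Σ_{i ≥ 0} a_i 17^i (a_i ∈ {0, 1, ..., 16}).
(a_0, …, a_4) = (11, 2, 16, 5, 9)

v_17(33/20) = 0 (numerator and denominator both coprime to 17), so x ∈ ℤ_17^×. Compute digits iteratively via a_i = x_i mod 17, x_{i+1} = (x_i − a_i)/17, with x_0 = x:
  x_0 = 33/20;  a_0 = 11;  x_1 = (x_0 − 11)/17 = -11/20
  x_1 = -11/20;  a_1 = 2;  x_2 = (x_1 − 2)/17 = -3/20
  x_2 = -3/20;  a_2 = 16;  x_3 = (x_2 − 16)/17 = -19/20
  x_3 = -19/20;  a_3 = 5;  x_4 = (x_3 − 5)/17 = -7/20
  x_4 = -7/20;  a_4 = 9;  x_5 = (x_4 − 9)/17 = -11/20
Digits: (11, 2, 16, 5, 9).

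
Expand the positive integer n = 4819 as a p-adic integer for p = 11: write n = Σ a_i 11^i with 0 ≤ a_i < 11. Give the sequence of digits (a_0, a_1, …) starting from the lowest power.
(a_0, a_1, …) = (1, 9, 6, 3)

Repeated division by 11 gives the digits low-to-high: 4819 = 1 + 9·11^1 + 6·11^2 + 3·11^3. Digit sequence: (1, 9, 6, 3).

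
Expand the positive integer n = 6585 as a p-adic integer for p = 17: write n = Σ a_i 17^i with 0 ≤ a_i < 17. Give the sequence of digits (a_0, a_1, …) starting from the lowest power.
(a_0, a_1, …) = (6, 13, 5, 1)

Repeated division by 17 gives the digits low-to-high: 6585 = 6 + 13·17^1 + 5·17^2 + 1·17^3. Digit sequence: (6, 13, 5, 1).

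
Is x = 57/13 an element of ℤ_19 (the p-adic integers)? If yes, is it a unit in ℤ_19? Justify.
x ∈ ℤ_19 but not a unit; v_19(x) = 1 > 0

ℤ_19 = {x ∈ ℚ_19 : v_19(x) ≥ 0} and ℤ_19^× = {x ∈ ℤ_19 : v_19(x) = 0}. Here v_19(57/13) = v_19(num) − v_19(den) = 1; compare against these criteria.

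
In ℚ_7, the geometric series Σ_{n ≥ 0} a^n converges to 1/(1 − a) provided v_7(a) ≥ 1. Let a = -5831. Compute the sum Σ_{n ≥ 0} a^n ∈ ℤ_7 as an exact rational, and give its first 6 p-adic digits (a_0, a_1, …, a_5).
Σ a^n = 1/(1 − a) = 1/5832;  first 6 digits = (1, 0, 0, 4, 4, 6)

v_7(a) = 3 ≥ 1, so the series converges in ℤ_7 to 1/(1 − a) = 1/(1 − (-5831)) = 1/5832. Expand this rational in ℤ_7: compute digits iteratively via d_i = x_i mod 7, x_{i+1} = (x_i − d_i)/7. The first 6 digits are (1, 0, 0, 4, 4, 6).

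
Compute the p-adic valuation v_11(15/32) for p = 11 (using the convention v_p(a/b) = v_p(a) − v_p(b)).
v_11(15/32) = 0

Factor powers of 11 from the numerator and denominator of the reduced fraction: 15 = 11^0 · 15 and 32 = 11^0 · 32. Apply v_p(a/b) = v_p(a) − v_p(b): v_11(15/32) = 0 − 0 = 0.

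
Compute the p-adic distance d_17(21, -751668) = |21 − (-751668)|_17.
d_17(21, -751668) = 1/83521

Step 1 — x − y = 21 − (-751668) = 751689. Step 2 — v_17(751689) = 4 (factor: 751689 = (17^4 · 9); the sign does not affect v_p). Step 3 — |x − y|_17 = 17^{-4} = 1/83521.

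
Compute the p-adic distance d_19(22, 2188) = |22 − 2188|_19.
d_19(22, 2188) = 1/361

Step 1 — x − y = 22 − 2188 = -2166. Step 2 — v_19(-2166) = 2 (factor: -2166 = −(19^2 · 6); the sign does not affect v_p). Step 3 — |x − y|_19 = 19^{-2} = 1/361.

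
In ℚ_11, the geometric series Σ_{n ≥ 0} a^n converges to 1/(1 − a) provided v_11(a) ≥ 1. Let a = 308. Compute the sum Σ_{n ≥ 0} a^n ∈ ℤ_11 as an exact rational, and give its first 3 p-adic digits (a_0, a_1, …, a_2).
Σ a^n = 1/(1 − a) = -1/307;  first 3 digits = (1, 6, 5)

v_11(a) = 1 ≥ 1, so the series converges in ℤ_11 to 1/(1 − a) = 1/(1 − 308) = -1/307. Expand this rational in ℤ_11: compute digits iteratively via d_i = x_i mod 11, x_{i+1} = (x_i − d_i)/11. The first 3 digits are (1, 6, 5).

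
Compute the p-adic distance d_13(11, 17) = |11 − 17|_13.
d_13(11, 17) = 1

Step 1 — x − y = 11 − 17 = -6. Step 2 — v_13(-6) = 0 (factor: -6 = −(13^0 · 6); the sign does not affect v_p). Step 3 — |x − y|_13 = 13^{0} = 1.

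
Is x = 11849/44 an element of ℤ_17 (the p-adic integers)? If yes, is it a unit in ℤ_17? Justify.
x ∈ ℤ_17 but not a unit; v_17(x) = 2 > 0

ℤ_17 = {x ∈ ℚ_17 : v_17(x) ≥ 0} and ℤ_17^× = {x ∈ ℤ_17 : v_17(x) = 0}. Here v_17(11849/44) = v_17(num) − v_17(den) = 2; compare against these criteria.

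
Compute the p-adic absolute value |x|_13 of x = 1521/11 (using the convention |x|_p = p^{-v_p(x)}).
|1521/11|_13 = 1/169

Step 1 — compute v_13(x) by factoring powers of 13 out of the numerator and denominator: v_13(1521/11) = 2. Step 2 — apply |x|_p = p^{-v_p(x)} = 13^{-2} = 1/169.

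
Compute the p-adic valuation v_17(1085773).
v_17(1085773) = 4

v_17(n) is the largest exponent k such that 17^k divides n. Factor out: 1085773 = 17^4 · 13. (Sign doesn't affect v_p.) So v_17(1085773) = 4.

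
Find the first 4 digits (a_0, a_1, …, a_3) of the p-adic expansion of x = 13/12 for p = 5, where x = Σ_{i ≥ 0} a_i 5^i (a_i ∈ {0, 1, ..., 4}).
(a_0, …, a_3) = (4, 4, 2, 4)

v_5(13/12) = 0 (numerator and denominator both coprime to 5), so x ∈ ℤ_5^×. Compute digits iteratively via a_i = x_i mod 5, x_{i+1} = (x_i − a_i)/5, with x_0 = x:
  x_0 = 13/12;  a_0 = 4;  x_1 = (x_0 − 4)/5 = -7/12
  x_1 = -7/12;  a_1 = 4;  x_2 = (x_1 − 4)/5 = -11/12
  x_2 = -11/12;  a_2 = 2;  x_3 = (x_2 − 2)/5 = -7/12
  x_3 = -7/12;  a_3 = 4;  x_4 = (x_3 − 4)/5 = -11/12
Digits: (4, 4, 2, 4).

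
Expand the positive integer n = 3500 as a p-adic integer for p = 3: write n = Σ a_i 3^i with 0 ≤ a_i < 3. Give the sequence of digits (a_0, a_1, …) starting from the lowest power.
(a_0, a_1, …) = (2, 2, 1, 0, 1, 2, 1, 1)

Repeated division by 3 gives the digits low-to-high: 3500 = 2 + 2·3^1 + 1·3^2 + 1·3^4 + 2·3^5 + 1·3^6 + 1·3^7. Digit sequence: (2, 2, 1, 0, 1, 2, 1, 1).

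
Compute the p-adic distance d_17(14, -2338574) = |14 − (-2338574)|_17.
d_17(14, -2338574) = 1/83521

Step 1 — x − y = 14 − (-2338574) = 2338588. Step 2 — v_17(2338588) = 4 (factor: 2338588 = (17^4 · 28); the sign does not affect v_p). Step 3 — |x − y|_17 = 17^{-4} = 1/83521.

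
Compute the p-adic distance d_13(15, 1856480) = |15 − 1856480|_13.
d_13(15, 1856480) = 1/371293

Step 1 — x − y = 15 − 1856480 = -1856465. Step 2 — v_13(-1856465) = 5 (factor: -1856465 = −(13^5 · 5); the sign does not affect v_p). Step 3 — |x − y|_13 = 13^{-5} = 1/371293.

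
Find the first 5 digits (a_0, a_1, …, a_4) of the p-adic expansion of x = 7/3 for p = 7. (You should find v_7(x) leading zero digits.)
(a_0, …, a_4) = (0, 5, 4, 4, 4)

v_7(7/3) = 1, so a_0 = ... = a_0 = 0. Factor out: x = 7^1 · u with u = 1/3 a unit in ℤ_7. Expand u iteratively via a_{v+i} = u_i mod 7, u_{i+1} = (u_i − a_{v+i})/7:
  u_0 = 1/3;  a_1 = 5;  u_1 = (u_0 − 5)/7 = -2/3
  u_1 = -2/3;  a_2 = 4;  u_2 = (u_1 − 4)/7 = -2/3
  u_2 = -2/3;  a_3 = 4;  u_3 = (u_2 − 4)/7 = -2/3
  u_3 = -2/3;  a_4 = 4;  u_4 = (u_3 − 4)/7 = -2/3
Digits: (0, 5, 4, 4, 4).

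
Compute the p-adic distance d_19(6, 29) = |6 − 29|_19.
d_19(6, 29) = 1

Step 1 — x − y = 6 − 29 = -23. Step 2 — v_19(-23) = 0 (factor: -23 = −(19^0 · 23); the sign does not affect v_p). Step 3 — |x − y|_19 = 19^{0} = 1.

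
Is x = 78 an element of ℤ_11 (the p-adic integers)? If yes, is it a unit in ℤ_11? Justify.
x ∈ ℤ_11^× (unit); v_11(x) = 0

ℤ_11 = {x ∈ ℚ_11 : v_11(x) ≥ 0} and ℤ_11^× = {x ∈ ℤ_11 : v_11(x) = 0}. Here v_11(78) = v_11(num) − v_11(den) = 0; compare against these criteria.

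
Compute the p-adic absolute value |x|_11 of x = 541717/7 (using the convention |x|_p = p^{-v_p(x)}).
|541717/7|_11 = 1/14641

Step 1 — compute v_11(x) by factoring powers of 11 out of the numerator and denominator: v_11(541717/7) = 4. Step 2 — apply |x|_p = p^{-v_p(x)} = 11^{-4} = 1/14641.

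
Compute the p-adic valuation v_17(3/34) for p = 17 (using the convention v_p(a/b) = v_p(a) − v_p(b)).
v_17(3/34) = -1

Factor powers of 17 from the numerator and denominator of the reduced fraction: 3 = 17^0 · 3 and 34 = 17^1 · 2. Apply v_p(a/b) = v_p(a) − v_p(b): v_17(3/34) = 0 − 1 = -1.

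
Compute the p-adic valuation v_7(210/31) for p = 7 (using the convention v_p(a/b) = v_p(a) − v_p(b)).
v_7(210/31) = 1

Factor powers of 7 from the numerator and denominator of the reduced fraction: 210 = 7^1 · 30 and 31 = 7^0 · 31. Apply v_p(a/b) = v_p(a) − v_p(b): v_7(210/31) = 1 − 0 = 1.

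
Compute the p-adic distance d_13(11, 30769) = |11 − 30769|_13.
d_13(11, 30769) = 1/2197

Step 1 — x − y = 11 − 30769 = -30758. Step 2 — v_13(-30758) = 3 (factor: -30758 = −(13^3 · 14); the sign does not affect v_p). Step 3 — |x − y|_13 = 13^{-3} = 1/2197.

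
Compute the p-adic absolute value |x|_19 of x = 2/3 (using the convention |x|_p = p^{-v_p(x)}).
|2/3|_19 = 1

Step 1 — compute v_19(x) by factoring powers of 19 out of the numerator and denominator: v_19(2/3) = 0. Step 2 — apply |x|_p = p^{-v_p(x)} = 19^{0} = 1.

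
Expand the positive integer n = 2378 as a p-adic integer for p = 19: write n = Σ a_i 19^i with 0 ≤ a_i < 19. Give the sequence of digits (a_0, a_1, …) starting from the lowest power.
(a_0, a_1, …) = (3, 11, 6)

Repeated division by 19 gives the digits low-to-high: 2378 = 3 + 11·19^1 + 6·19^2. Digit sequence: (3, 11, 6).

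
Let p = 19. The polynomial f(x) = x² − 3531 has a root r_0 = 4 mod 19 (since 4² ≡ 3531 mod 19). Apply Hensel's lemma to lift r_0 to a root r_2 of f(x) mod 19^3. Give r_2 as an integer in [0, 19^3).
r_2 = 1752 (mod 6859)

Hensel's recurrence: r_{i+1} = r_i − f(r_i)·(f′(r_i))^{-1} mod 19^{i+2}, with f′(x) = 2x. Iterate:
  r_0 = 4 (mod 19)
  r_1 = 308 (mod 361)
  r_2 = 1752 (mod 6859)
Final: r_2 = 1752, and one checks f(r_2) ≡ 0 mod 19^3.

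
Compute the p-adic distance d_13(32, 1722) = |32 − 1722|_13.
d_13(32, 1722) = 1/169

Step 1 — x − y = 32 − 1722 = -1690. Step 2 — v_13(-1690) = 2 (factor: -1690 = −(13^2 · 10); the sign does not affect v_p). Step 3 — |x − y|_13 = 13^{-2} = 1/169.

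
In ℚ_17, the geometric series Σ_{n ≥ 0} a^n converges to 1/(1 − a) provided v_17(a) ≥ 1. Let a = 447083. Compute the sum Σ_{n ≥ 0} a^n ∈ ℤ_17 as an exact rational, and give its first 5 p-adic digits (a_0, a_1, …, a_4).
Σ a^n = 1/(1 − a) = -1/447082;  first 5 digits = (1, 0, 0, 6, 5)

v_17(a) = 3 ≥ 1, so the series converges in ℤ_17 to 1/(1 − a) = 1/(1 − 447083) = -1/447082. Expand this rational in ℤ_17: compute digits iteratively via d_i = x_i mod 17, x_{i+1} = (x_i − d_i)/17. The first 5 digits are (1, 0, 0, 6, 5).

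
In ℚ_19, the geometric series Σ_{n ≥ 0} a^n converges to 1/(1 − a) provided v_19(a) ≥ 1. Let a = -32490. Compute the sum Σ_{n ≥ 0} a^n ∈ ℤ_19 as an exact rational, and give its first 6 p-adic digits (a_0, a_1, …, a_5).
Σ a^n = 1/(1 − a) = 1/32491;  first 6 digits = (1, 0, 5, 14, 5, 8)

v_19(a) = 2 ≥ 1, so the series converges in ℤ_19 to 1/(1 − a) = 1/(1 − (-32490)) = 1/32491. Expand this rational in ℤ_19: compute digits iteratively via d_i = x_i mod 19, x_{i+1} = (x_i − d_i)/19. The first 6 digits are (1, 0, 5, 14, 5, 8).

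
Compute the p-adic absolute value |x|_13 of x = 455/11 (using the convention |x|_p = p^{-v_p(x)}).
|455/11|_13 = 1/13

Step 1 — compute v_13(x) by factoring powers of 13 out of the numerator and denominator: v_13(455/11) = 1. Step 2 — apply |x|_p = p^{-v_p(x)} = 13^{-1} = 1/13.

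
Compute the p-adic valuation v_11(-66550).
v_11(-66550) = 3

v_11(n) is the largest exponent k such that 11^k divides n. Factor out: -66550 = -11^3 · 50. (Sign doesn't affect v_p.) So v_11(-66550) = 3.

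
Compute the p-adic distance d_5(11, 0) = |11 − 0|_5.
d_5(11, 0) = 1

Step 1 — x − y = 11 − 0 = 11. Step 2 — v_5(11) = 0 (factor: 11 = (5^0 · 11); the sign does not affect v_p). Step 3 — |x − y|_5 = 5^{0} = 1.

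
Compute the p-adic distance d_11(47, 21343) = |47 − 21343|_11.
d_11(47, 21343) = 1/1331

Step 1 — x − y = 47 − 21343 = -21296. Step 2 — v_11(-21296) = 3 (factor: -21296 = −(11^3 · 16); the sign does not affect v_p). Step 3 — |x − y|_11 = 11^{-3} = 1/1331.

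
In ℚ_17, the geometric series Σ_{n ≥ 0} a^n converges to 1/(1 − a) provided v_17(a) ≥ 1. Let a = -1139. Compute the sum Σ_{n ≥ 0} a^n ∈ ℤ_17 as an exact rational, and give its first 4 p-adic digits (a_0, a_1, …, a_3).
Σ a^n = 1/(1 − a) = 1/1140;  first 4 digits = (1, 1, 14, 9)

v_17(a) = 1 ≥ 1, so the series converges in ℤ_17 to 1/(1 − a) = 1/(1 − (-1139)) = 1/1140. Expand this rational in ℤ_17: compute digits iteratively via d_i = x_i mod 17, x_{i+1} = (x_i − d_i)/17. The first 4 digits are (1, 1, 14, 9).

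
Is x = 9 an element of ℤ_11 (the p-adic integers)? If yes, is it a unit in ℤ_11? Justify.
x ∈ ℤ_11^× (unit); v_11(x) = 0

ℤ_11 = {x ∈ ℚ_11 : v_11(x) ≥ 0} and ℤ_11^× = {x ∈ ℤ_11 : v_11(x) = 0}. Here v_11(9) = v_11(num) − v_11(den) = 0; compare against these criteria.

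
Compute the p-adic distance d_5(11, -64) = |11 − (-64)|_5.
d_5(11, -64) = 1/25

Step 1 — x − y = 11 − (-64) = 75. Step 2 — v_5(75) = 2 (factor: 75 = (5^2 · 3); the sign does not affect v_p). Step 3 — |x − y|_5 = 5^{-2} = 1/25.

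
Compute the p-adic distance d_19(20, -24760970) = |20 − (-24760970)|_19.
d_19(20, -24760970) = 1/2476099

Step 1 — x − y = 20 − (-24760970) = 24760990. Step 2 — v_19(24760990) = 5 (factor: 24760990 = (19^5 · 10); the sign does not affect v_p). Step 3 — |x − y|_19 = 19^{-5} = 1/2476099.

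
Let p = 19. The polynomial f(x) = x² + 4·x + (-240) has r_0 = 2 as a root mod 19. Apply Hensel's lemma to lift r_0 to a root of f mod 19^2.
r_1 = 211 (mod 361)

Hensel: r_{i+1} = r_i − f(r_i)·(f′(r_i))^{-1} mod 19^{i+2}, f′(x) = 2x + 4. Iterate:
  r_0 = 2 (mod 19)
  r_1 = 211 (mod 361)
Final: r = 211 satisfies f(r) ≡ 0 mod 19^2.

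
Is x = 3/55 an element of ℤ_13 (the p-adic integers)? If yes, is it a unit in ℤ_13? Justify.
x ∈ ℤ_13^× (unit); v_13(x) = 0

ℤ_13 = {x ∈ ℚ_13 : v_13(x) ≥ 0} and ℤ_13^× = {x ∈ ℤ_13 : v_13(x) = 0}. Here v_13(3/55) = v_13(num) − v_13(den) = 0; compare against these criteria.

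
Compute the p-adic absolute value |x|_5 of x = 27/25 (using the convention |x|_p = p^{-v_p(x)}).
|27/25|_5 = 25

Step 1 — compute v_5(x) by factoring powers of 5 out of the numerator and denominator: v_5(27/25) = -2. Step 2 — apply |x|_p = p^{-v_p(x)} = 5^{2} = 25.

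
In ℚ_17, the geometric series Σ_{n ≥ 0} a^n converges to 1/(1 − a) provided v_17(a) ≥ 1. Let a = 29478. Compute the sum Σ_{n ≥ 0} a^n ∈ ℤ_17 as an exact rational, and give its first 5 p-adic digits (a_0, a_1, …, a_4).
Σ a^n = 1/(1 − a) = -1/29477;  first 5 digits = (1, 0, 0, 6, 0)

v_17(a) = 3 ≥ 1, so the series converges in ℤ_17 to 1/(1 − a) = 1/(1 − 29478) = -1/29477. Expand this rational in ℤ_17: compute digits iteratively via d_i = x_i mod 17, x_{i+1} = (x_i − d_i)/17. The first 5 digits are (1, 0, 0, 6, 0).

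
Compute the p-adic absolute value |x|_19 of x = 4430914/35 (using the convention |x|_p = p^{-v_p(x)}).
|4430914/35|_19 = 1/130321

Step 1 — compute v_19(x) by factoring powers of 19 out of the numerator and denominator: v_19(4430914/35) = 4. Step 2 — apply |x|_p = p^{-v_p(x)} = 19^{-4} = 1/130321.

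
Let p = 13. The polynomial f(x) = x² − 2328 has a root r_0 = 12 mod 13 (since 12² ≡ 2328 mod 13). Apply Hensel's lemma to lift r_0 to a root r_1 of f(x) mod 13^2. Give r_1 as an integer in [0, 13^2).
r_1 = 103 (mod 169)

Hensel's recurrence: r_{i+1} = r_i − f(r_i)·(f′(r_i))^{-1} mod 13^{i+2}, with f′(x) = 2x. Iterate:
  r_0 = 12 (mod 13)
  r_1 = 103 (mod 169)
Final: r_1 = 103, and one checks f(r_1) ≡ 0 mod 13^2.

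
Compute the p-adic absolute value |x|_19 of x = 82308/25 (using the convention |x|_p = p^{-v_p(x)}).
|82308/25|_19 = 1/6859

Step 1 — compute v_19(x) by factoring powers of 19 out of the numerator and denominator: v_19(82308/25) = 3. Step 2 — apply |x|_p = p^{-v_p(x)} = 19^{-3} = 1/6859.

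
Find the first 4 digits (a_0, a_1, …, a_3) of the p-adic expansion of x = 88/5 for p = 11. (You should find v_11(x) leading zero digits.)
(a_0, …, a_3) = (0, 6, 4, 4)

v_11(88/5) = 1, so a_0 = ... = a_0 = 0. Factor out: x = 11^1 · u with u = 8/5 a unit in ℤ_11. Expand u iteratively via a_{v+i} = u_i mod 11, u_{i+1} = (u_i − a_{v+i})/11:
  u_0 = 8/5;  a_1 = 6;  u_1 = (u_0 − 6)/11 = -2/5
  u_1 = -2/5;  a_2 = 4;  u_2 = (u_1 − 4)/11 = -2/5
  u_2 = -2/5;  a_3 = 4;  u_3 = (u_2 − 4)/11 = -2/5
Digits: (0, 6, 4, 4).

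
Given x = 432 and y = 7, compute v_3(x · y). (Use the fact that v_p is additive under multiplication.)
v_3(3024) = 3

v_p(x) = 3 (factor: 432 = 3^3 · 16); v_p(y) = 0 (factor: 7 = 3^0 · 7). Additivity: v_p(xy) = v_p(x) + v_p(y) = 3 + 0 = 3. (Direct check: xy = 3024 = 3^3 · (112).)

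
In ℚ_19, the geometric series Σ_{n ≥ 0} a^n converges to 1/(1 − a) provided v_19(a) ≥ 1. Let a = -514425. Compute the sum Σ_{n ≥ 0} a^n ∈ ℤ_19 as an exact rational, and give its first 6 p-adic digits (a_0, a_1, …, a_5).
Σ a^n = 1/(1 − a) = 1/514426;  first 6 digits = (1, 0, 0, 1, 15, 18)

v_19(a) = 3 ≥ 1, so the series converges in ℤ_19 to 1/(1 − a) = 1/(1 − (-514425)) = 1/514426. Expand this rational in ℤ_19: compute digits iteratively via d_i = x_i mod 19, x_{i+1} = (x_i − d_i)/19. The first 6 digits are (1, 0, 0, 1, 15, 18).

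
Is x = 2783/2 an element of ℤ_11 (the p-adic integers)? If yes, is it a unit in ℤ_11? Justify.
x ∈ ℤ_11 but not a unit; v_11(x) = 2 > 0

ℤ_11 = {x ∈ ℚ_11 : v_11(x) ≥ 0} and ℤ_11^× = {x ∈ ℤ_11 : v_11(x) = 0}. Here v_11(2783/2) = v_11(num) − v_11(den) = 2; compare against these criteria.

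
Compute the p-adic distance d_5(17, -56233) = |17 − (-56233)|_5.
d_5(17, -56233) = 1/3125

Step 1 — x − y = 17 − (-56233) = 56250. Step 2 — v_5(56250) = 5 (factor: 56250 = (5^5 · 18); the sign does not affect v_p). Step 3 — |x − y|_5 = 5^{-5} = 1/3125.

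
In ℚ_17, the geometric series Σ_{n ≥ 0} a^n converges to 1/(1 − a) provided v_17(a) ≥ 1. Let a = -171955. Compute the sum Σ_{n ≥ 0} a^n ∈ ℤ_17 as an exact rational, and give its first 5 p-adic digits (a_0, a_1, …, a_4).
Σ a^n = 1/(1 − a) = 1/171956;  first 5 digits = (1, 0, 0, 16, 14)

v_17(a) = 3 ≥ 1, so the series converges in ℤ_17 to 1/(1 − a) = 1/(1 − (-171955)) = 1/171956. Expand this rational in ℤ_17: compute digits iteratively via d_i = x_i mod 17, x_{i+1} = (x_i − d_i)/17. The first 5 digits are (1, 0, 0, 16, 14).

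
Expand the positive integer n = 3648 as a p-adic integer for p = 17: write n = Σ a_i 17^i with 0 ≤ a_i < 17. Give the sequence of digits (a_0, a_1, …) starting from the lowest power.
(a_0, a_1, …) = (10, 10, 12)

Repeated division by 17 gives the digits low-to-high: 3648 = 10 + 10·17^1 + 12·17^2. Digit sequence: (10, 10, 12).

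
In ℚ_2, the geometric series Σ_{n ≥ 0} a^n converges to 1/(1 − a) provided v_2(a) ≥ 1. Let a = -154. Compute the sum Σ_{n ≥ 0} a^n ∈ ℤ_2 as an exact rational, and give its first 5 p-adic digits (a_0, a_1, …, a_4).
Σ a^n = 1/(1 − a) = 1/155;  first 5 digits = (1, 1, 0, 0, 1)

v_2(a) = 1 ≥ 1, so the series converges in ℤ_2 to 1/(1 − a) = 1/(1 − (-154)) = 1/155. Expand this rational in ℤ_2: compute digits iteratively via d_i = x_i mod 2, x_{i+1} = (x_i − d_i)/2. The first 5 digits are (1, 1, 0, 0, 1).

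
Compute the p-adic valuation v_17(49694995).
v_17(49694995) = 5

v_17(n) is the largest exponent k such that 17^k divides n. Factor out: 49694995 = 17^5 · 35. (Sign doesn't affect v_p.) So v_17(49694995) = 5.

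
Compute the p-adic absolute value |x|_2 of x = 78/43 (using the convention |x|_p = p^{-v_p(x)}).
|78/43|_2 = 1/2

Step 1 — compute v_2(x) by factoring powers of 2 out of the numerator and denominator: v_2(78/43) = 1. Step 2 — apply |x|_p = p^{-v_p(x)} = 2^{-1} = 1/2.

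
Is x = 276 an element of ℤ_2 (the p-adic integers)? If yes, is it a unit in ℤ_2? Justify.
x ∈ ℤ_2 but not a unit; v_2(x) = 2 > 0

ℤ_2 = {x ∈ ℚ_2 : v_2(x) ≥ 0} and ℤ_2^× = {x ∈ ℤ_2 : v_2(x) = 0}. Here v_2(276) = v_2(num) − v_2(den) = 2; compare against these criteria.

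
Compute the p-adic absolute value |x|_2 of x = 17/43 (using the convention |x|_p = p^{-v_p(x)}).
|17/43|_2 = 1

Step 1 — compute v_2(x) by factoring powers of 2 out of the numerator and denominator: v_2(17/43) = 0. Step 2 — apply |x|_p = p^{-v_p(x)} = 2^{0} = 1.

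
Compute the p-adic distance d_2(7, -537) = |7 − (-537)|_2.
d_2(7, -537) = 1/32

Step 1 — x − y = 7 − (-537) = 544. Step 2 — v_2(544) = 5 (factor: 544 = (2^5 · 17); the sign does not affect v_p). Step 3 — |x − y|_2 = 2^{-5} = 1/32.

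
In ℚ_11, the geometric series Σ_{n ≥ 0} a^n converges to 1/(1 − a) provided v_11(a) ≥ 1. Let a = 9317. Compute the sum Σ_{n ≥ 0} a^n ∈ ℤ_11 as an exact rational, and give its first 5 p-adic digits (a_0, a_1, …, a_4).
Σ a^n = 1/(1 − a) = -1/9316;  first 5 digits = (1, 0, 0, 7, 0)

v_11(a) = 3 ≥ 1, so the series converges in ℤ_11 to 1/(1 − a) = 1/(1 − 9317) = -1/9316. Expand this rational in ℤ_11: compute digits iteratively via d_i = x_i mod 11, x_{i+1} = (x_i − d_i)/11. The first 5 digits are (1, 0, 0, 7, 0).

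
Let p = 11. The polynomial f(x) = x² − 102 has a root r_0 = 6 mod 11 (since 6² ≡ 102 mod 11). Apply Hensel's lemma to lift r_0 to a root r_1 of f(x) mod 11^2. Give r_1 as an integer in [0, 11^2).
r_1 = 72 (mod 121)

Hensel's recurrence: r_{i+1} = r_i − f(r_i)·(f′(r_i))^{-1} mod 11^{i+2}, with f′(x) = 2x. Iterate:
  r_0 = 6 (mod 11)
  r_1 = 72 (mod 121)
Final: r_1 = 72, and one checks f(r_1) ≡ 0 mod 11^2.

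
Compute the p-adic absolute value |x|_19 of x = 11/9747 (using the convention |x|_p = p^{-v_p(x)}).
|11/9747|_19 = 361

Step 1 — compute v_19(x) by factoring powers of 19 out of the numerator and denominator: v_19(11/9747) = -2. Step 2 — apply |x|_p = p^{-v_p(x)} = 19^{2} = 361.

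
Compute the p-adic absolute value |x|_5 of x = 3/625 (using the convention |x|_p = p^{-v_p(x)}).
|3/625|_5 = 625

Step 1 — compute v_5(x) by factoring powers of 5 out of the numerator and denominator: v_5(3/625) = -4. Step 2 — apply |x|_p = p^{-v_p(x)} = 5^{4} = 625.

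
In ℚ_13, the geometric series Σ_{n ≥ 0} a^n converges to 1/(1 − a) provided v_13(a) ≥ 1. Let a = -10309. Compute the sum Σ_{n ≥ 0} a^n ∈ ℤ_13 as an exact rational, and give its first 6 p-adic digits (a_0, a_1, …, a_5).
Σ a^n = 1/(1 − a) = 1/10310;  first 6 digits = (1, 0, 4, 8, 2, 0)

v_13(a) = 2 ≥ 1, so the series converges in ℤ_13 to 1/(1 − a) = 1/(1 − (-10309)) = 1/10310. Expand this rational in ℤ_13: compute digits iteratively via d_i = x_i mod 13, x_{i+1} = (x_i − d_i)/13. The first 6 digits are (1, 0, 4, 8, 2, 0).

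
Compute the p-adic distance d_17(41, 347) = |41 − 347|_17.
d_17(41, 347) = 1/17

Step 1 — x − y = 41 − 347 = -306. Step 2 — v_17(-306) = 1 (factor: -306 = −(17^1 · 18); the sign does not affect v_p). Step 3 — |x − y|_17 = 17^{-1} = 1/17.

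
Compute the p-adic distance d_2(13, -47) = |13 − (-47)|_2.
d_2(13, -47) = 1/4

Step 1 — x − y = 13 − (-47) = 60. Step 2 — v_2(60) = 2 (factor: 60 = (2^2 · 15); the sign does not affect v_p). Step 3 — |x − y|_2 = 2^{-2} = 1/4.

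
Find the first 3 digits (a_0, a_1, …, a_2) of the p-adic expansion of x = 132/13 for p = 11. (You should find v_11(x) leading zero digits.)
(a_0, …, a_2) = (0, 6, 8)

v_11(132/13) = 1, so a_0 = ... = a_0 = 0. Factor out: x = 11^1 · u with u = 12/13 a unit in ℤ_11. Expand u iteratively via a_{v+i} = u_i mod 11, u_{i+1} = (u_i − a_{v+i})/11:
  u_0 = 12/13;  a_1 = 6;  u_1 = (u_0 − 6)/11 = -6/13
  u_1 = -6/13;  a_2 = 8;  u_2 = (u_1 − 8)/11 = -10/13
Digits: (0, 6, 8).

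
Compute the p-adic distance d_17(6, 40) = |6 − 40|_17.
d_17(6, 40) = 1/17

Step 1 — x − y = 6 − 40 = -34. Step 2 — v_17(-34) = 1 (factor: -34 = −(17^1 · 2); the sign does not affect v_p). Step 3 — |x − y|_17 = 17^{-1} = 1/17.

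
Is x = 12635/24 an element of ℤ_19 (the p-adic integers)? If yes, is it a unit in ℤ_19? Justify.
x ∈ ℤ_19 but not a unit; v_19(x) = 2 > 0

ℤ_19 = {x ∈ ℚ_19 : v_19(x) ≥ 0} and ℤ_19^× = {x ∈ ℤ_19 : v_19(x) = 0}. Here v_19(12635/24) = v_19(num) − v_19(den) = 2; compare against these criteria.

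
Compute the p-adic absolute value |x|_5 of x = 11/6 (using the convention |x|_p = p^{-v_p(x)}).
|11/6|_5 = 1

Step 1 — compute v_5(x) by factoring powers of 5 out of the numerator and denominator: v_5(11/6) = 0. Step 2 — apply |x|_p = p^{-v_p(x)} = 5^{0} = 1.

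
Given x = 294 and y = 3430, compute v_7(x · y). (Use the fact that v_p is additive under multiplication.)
v_7(1008420) = 5

v_p(x) = 2 (factor: 294 = 7^2 · 6); v_p(y) = 3 (factor: 3430 = 7^3 · 10). Additivity: v_p(xy) = v_p(x) + v_p(y) = 2 + 3 = 5. (Direct check: xy = 1008420 = 7^5 · (60).)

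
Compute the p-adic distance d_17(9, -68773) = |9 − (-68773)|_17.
d_17(9, -68773) = 1/4913

Step 1 — x − y = 9 − (-68773) = 68782. Step 2 — v_17(68782) = 3 (factor: 68782 = (17^3 · 14); the sign does not affect v_p). Step 3 — |x − y|_17 = 17^{-3} = 1/4913.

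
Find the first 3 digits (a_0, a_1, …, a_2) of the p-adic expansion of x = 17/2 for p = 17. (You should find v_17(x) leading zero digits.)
(a_0, …, a_2) = (0, 9, 8)

v_17(17/2) = 1, so a_0 = ... = a_0 = 0. Factor out: x = 17^1 · u with u = 1/2 a unit in ℤ_17. Expand u iteratively via a_{v+i} = u_i mod 17, u_{i+1} = (u_i − a_{v+i})/17:
  u_0 = 1/2;  a_1 = 9;  u_1 = (u_0 − 9)/17 = -1/2
  u_1 = -1/2;  a_2 = 8;  u_2 = (u_1 − 8)/17 = -1/2
Digits: (0, 9, 8).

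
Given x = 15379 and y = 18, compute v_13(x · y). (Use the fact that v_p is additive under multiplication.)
v_13(276822) = 3

v_p(x) = 3 (factor: 15379 = 13^3 · 7); v_p(y) = 0 (factor: 18 = 13^0 · 18). Additivity: v_p(xy) = v_p(x) + v_p(y) = 3 + 0 = 3. (Direct check: xy = 276822 = 13^3 · (126).)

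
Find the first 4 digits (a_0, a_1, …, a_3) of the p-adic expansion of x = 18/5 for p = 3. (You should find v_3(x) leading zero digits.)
(a_0, …, a_3) = (0, 0, 1, 1)

v_3(18/5) = 2, so a_0 = ... = a_1 = 0. Factor out: x = 3^2 · u with u = 2/5 a unit in ℤ_3. Expand u iteratively via a_{v+i} = u_i mod 3, u_{i+1} = (u_i − a_{v+i})/3:
  u_0 = 2/5;  a_2 = 1;  u_1 = (u_0 − 1)/3 = -1/5
  u_1 = -1/5;  a_3 = 1;  u_2 = (u_1 − 1)/3 = -2/5
Digits: (0, 0, 1, 1).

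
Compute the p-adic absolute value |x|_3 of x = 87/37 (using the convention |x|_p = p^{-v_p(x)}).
|87/37|_3 = 1/3

Step 1 — compute v_3(x) by factoring powers of 3 out of the numerator and denominator: v_3(87/37) = 1. Step 2 — apply |x|_p = p^{-v_p(x)} = 3^{-1} = 1/3.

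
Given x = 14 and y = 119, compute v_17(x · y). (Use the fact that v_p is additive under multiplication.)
v_17(1666) = 1

v_p(x) = 0 (factor: 14 = 17^0 · 14); v_p(y) = 1 (factor: 119 = 17^1 · 7). Additivity: v_p(xy) = v_p(x) + v_p(y) = 0 + 1 = 1. (Direct check: xy = 1666 = 17^1 · (98).)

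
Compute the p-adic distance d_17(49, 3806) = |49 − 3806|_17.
d_17(49, 3806) = 1/289

Step 1 — x − y = 49 − 3806 = -3757. Step 2 — v_17(-3757) = 2 (factor: -3757 = −(17^2 · 13); the sign does not affect v_p). Step 3 — |x − y|_17 = 17^{-2} = 1/289.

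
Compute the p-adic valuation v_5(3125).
v_5(3125) = 5

v_5(n) is the largest exponent k such that 5^k divides n. Factor out: 3125 = 5^5 · 1. (Sign doesn't affect v_p.) So v_5(3125) = 5.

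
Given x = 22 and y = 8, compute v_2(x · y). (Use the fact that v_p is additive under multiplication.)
v_2(176) = 4

v_p(x) = 1 (factor: 22 = 2^1 · 11); v_p(y) = 3 (factor: 8 = 2^3 · 1). Additivity: v_p(xy) = v_p(x) + v_p(y) = 1 + 3 = 4. (Direct check: xy = 176 = 2^4 · (11).)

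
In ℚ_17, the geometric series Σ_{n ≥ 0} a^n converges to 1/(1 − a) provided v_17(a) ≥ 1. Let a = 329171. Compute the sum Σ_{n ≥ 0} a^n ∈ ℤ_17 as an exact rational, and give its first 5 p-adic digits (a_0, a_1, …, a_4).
Σ a^n = 1/(1 − a) = -1/329170;  first 5 digits = (1, 0, 0, 16, 3)

v_17(a) = 3 ≥ 1, so the series converges in ℤ_17 to 1/(1 − a) = 1/(1 − 329171) = -1/329170. Expand this rational in ℤ_17: compute digits iteratively via d_i = x_i mod 17, x_{i+1} = (x_i − d_i)/17. The first 5 digits are (1, 0, 0, 16, 3).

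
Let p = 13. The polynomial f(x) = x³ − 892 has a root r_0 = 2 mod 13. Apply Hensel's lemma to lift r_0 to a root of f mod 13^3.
r_2 = 1146 (mod 2197)

Hensel: r_{i+1} = r_i − f(r_i)/f′(r_i) mod 13^{i+2}, where f′(x) = 3x². Iterate:
  r_0 = 2 (mod 13)
  r_1 = 132 (mod 169)
  r_2 = 1146 (mod 2197)
Final: r = 1146 with f(r) ≡ 0 mod 13^3.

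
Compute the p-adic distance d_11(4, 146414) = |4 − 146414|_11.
d_11(4, 146414) = 1/14641

Step 1 — x − y = 4 − 146414 = -146410. Step 2 — v_11(-146410) = 4 (factor: -146410 = −(11^4 · 10); the sign does not affect v_p). Step 3 — |x − y|_11 = 11^{-4} = 1/14641.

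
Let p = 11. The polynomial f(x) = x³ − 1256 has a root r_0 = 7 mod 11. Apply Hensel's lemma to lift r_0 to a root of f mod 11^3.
r_2 = 1294 (mod 1331)

Hensel: r_{i+1} = r_i − f(r_i)/f′(r_i) mod 11^{i+2}, where f′(x) = 3x². Iterate:
  r_0 = 7 (mod 11)
  r_1 = 84 (mod 121)
  r_2 = 1294 (mod 1331)
Final: r = 1294 with f(r) ≡ 0 mod 11^3.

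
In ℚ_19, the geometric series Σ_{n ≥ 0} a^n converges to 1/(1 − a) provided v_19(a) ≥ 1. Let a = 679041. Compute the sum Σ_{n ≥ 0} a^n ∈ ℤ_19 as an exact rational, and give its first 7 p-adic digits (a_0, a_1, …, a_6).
Σ a^n = 1/(1 − a) = -1/679040;  first 7 digits = (1, 0, 0, 4, 5, 0, 16)

v_19(a) = 3 ≥ 1, so the series converges in ℤ_19 to 1/(1 − a) = 1/(1 − 679041) = -1/679040. Expand this rational in ℤ_19: compute digits iteratively via d_i = x_i mod 19, x_{i+1} = (x_i − d_i)/19. The first 7 digits are (1, 0, 0, 4, 5, 0, 16).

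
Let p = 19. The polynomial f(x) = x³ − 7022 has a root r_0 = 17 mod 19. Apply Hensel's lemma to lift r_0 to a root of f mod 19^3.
r_2 = 4615 (mod 6859)

Hensel: r_{i+1} = r_i − f(r_i)/f′(r_i) mod 19^{i+2}, where f′(x) = 3x². Iterate:
  r_0 = 17 (mod 19)
  r_1 = 283 (mod 361)
  r_2 = 4615 (mod 6859)
Final: r = 4615 with f(r) ≡ 0 mod 19^3.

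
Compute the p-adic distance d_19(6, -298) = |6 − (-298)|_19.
d_19(6, -298) = 1/19

Step 1 — x − y = 6 − (-298) = 304. Step 2 — v_19(304) = 1 (factor: 304 = (19^1 · 16); the sign does not affect v_p). Step 3 — |x − y|_19 = 19^{-1} = 1/19.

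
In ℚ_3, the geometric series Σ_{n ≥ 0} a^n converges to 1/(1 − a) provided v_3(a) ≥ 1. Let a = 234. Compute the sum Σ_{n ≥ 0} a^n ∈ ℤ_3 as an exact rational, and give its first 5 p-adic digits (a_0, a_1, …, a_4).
Σ a^n = 1/(1 − a) = -1/233;  first 5 digits = (1, 0, 2, 2, 0)

v_3(a) = 2 ≥ 1, so the series converges in ℤ_3 to 1/(1 − a) = 1/(1 − 234) = -1/233. Expand this rational in ℤ_3: compute digits iteratively via d_i = x_i mod 3, x_{i+1} = (x_i − d_i)/3. The first 5 digits are (1, 0, 2, 2, 0).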